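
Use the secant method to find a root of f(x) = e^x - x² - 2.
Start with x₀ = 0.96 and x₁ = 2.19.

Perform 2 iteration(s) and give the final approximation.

f(x) = e^x - x² - 2
x₀ = 0.96, x₁ = 2.19

Secant formula: x_{n+1} = x_n - f(x_n)(x_n - x_{n-1})/(f(x_n) - f(x_{n-1}))

Iteration 1:
  f(0.960000) = -0.309904
  f(2.190000) = 2.139113
  x_2 = 2.190000 - 2.139113×(2.190000 - 0.960000)/(2.139113 - (-0.309904))
       = 1.115647
Iteration 2:
  f(2.190000) = 2.139113
  f(1.115647) = -0.193127
  x_3 = 1.115647 - (-0.193127)×(1.115647 - 2.190000)/(-0.193127 - 2.139113)
       = 1.204611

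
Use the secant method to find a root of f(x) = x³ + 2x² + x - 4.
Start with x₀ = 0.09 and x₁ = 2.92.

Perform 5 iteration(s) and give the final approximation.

f(x) = x³ + 2x² + x - 4
x₀ = 0.09, x₁ = 2.92

Secant formula: x_{n+1} = x_n - f(x_n)(x_n - x_{n-1})/(f(x_n) - f(x_{n-1}))

Iteration 1:
  f(0.090000) = -3.893071
  f(2.920000) = 40.869888
  x_2 = 2.920000 - 40.869888×(2.920000 - 0.090000)/(40.869888 - (-3.893071))
       = 0.336127
Iteration 2:
  f(2.920000) = 40.869888
  f(0.336127) = -3.399933
  x_3 = 0.336127 - (-3.399933)×(0.336127 - 2.920000)/(-3.399933 - 40.869888)
       = 0.534569
Iteration 3:
  f(0.336127) = -3.399933
  f(0.534569) = -2.741141
  x_4 = 0.534569 - (-2.741141)×(0.534569 - 0.336127)/(-2.741141 - (-3.399933))
       = 1.360258
Iteration 4:
  f(0.534569) = -2.741141
  f(1.360258) = 3.577751
  x_5 = 1.360258 - 3.577751×(1.360258 - 0.534569)/(3.577751 - (-2.741141))
       = 0.892754
Iteration 5:
  f(1.360258) = 3.577751
  f(0.892754) = -0.801694
  x_6 = 0.892754 - (-0.801694)×(0.892754 - 1.360258)/(-0.801694 - 3.577751)
       = 0.978334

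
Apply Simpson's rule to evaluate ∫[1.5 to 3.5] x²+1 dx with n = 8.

f(x) = x²+1
a = 1.5, b = 3.5, n = 8
h = (b - a)/n = 0.250000

Simpson's rule: (h/3)[f(x₀) + 4f(x₁) + 2f(x₂) + ... + f(xₙ)]

x_0 = 1.5000, f(x_0) = 3.250000, coefficient = 1
x_1 = 1.7500, f(x_1) = 4.062500, coefficient = 4
x_2 = 2.0000, f(x_2) = 5.000000, coefficient = 2
x_3 = 2.2500, f(x_3) = 6.062500, coefficient = 4
x_4 = 2.5000, f(x_4) = 7.250000, coefficient = 2
x_5 = 2.7500, f(x_5) = 8.562500, coefficient = 4
x_6 = 3.0000, f(x_6) = 10.000000, coefficient = 2
x_7 = 3.2500, f(x_7) = 11.562500, coefficient = 4
x_8 = 3.5000, f(x_8) = 13.250000, coefficient = 1

I ≈ (0.250000/3) × 182.000000 = 15.166667
Exact value: 15.166667
Error: 0.000000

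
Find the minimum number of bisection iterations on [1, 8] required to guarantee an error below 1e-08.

We need (b-a)/2^n ≤ 1e-08
(8 - 1)/2^n ≤ 1e-08
7/2^n ≤ 1e-08
2^n ≥ 700000000
n ≥ log₂(700000000) = 29.38
n ≥ 30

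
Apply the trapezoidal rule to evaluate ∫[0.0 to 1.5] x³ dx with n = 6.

f(x) = x³
a = 0.0, b = 1.5, n = 6
h = (b - a)/n = 0.250000

Trapezoidal rule: (h/2)[f(x₀) + 2f(x₁) + 2f(x₂) + ... + f(xₙ)]

x_0 = 0.0000, f(x_0) = 0.000000, coefficient = 1
x_1 = 0.2500, f(x_1) = 0.015625, coefficient = 2
x_2 = 0.5000, f(x_2) = 0.125000, coefficient = 2
x_3 = 0.7500, f(x_3) = 0.421875, coefficient = 2
x_4 = 1.0000, f(x_4) = 1.000000, coefficient = 2
x_5 = 1.2500, f(x_5) = 1.953125, coefficient = 2
x_6 = 1.5000, f(x_6) = 3.375000, coefficient = 1

I ≈ (0.250000/2) × 10.406250 = 1.300781
Exact value: 1.265625
Error: 0.035156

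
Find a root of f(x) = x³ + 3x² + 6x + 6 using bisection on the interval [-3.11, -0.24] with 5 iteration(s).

f(x) = x³ + 3x² + 6x + 6
Initial interval: [-3.11, -0.24]

Iteration 1:
  c_1 = (-3.110000 + (-0.240000))/2 = -1.675000
  f(c_1) = f(-1.675000) = -0.332547
  f(a) × f(c) ≥ 0, new interval: [-1.675000, -0.240000]
Iteration 2:
  c_2 = (-1.675000 + (-0.240000))/2 = -0.957500
  f(c_2) = f(-0.957500) = 2.127577
  f(a) × f(c) < 0, new interval: [-1.675000, -0.957500]
Iteration 3:
  c_3 = (-1.675000 + (-0.957500))/2 = -1.316250
  f(c_3) = f(-1.316250) = 1.019621
  f(a) × f(c) < 0, new interval: [-1.675000, -1.316250]
Iteration 4:
  c_4 = (-1.675000 + (-1.316250))/2 = -1.495625
  f(c_4) = f(-1.495625) = 0.391378
  f(a) × f(c) < 0, new interval: [-1.675000, -1.495625]
Iteration 5:
  c_5 = (-1.675000 + (-1.495625))/2 = -1.585312
  f(c_5) = f(-1.585312) = 0.043540
  f(a) × f(c) < 0, new interval: [-1.675000, -1.585312]

After 5 iteration(s), the approximation is c_5 = -1.585312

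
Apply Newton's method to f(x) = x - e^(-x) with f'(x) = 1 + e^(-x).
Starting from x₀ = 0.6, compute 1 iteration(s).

f(x) = x - e^(-x)
f'(x) = 1 + e^(-x)
x₀ = 0.6

Newton-Raphson formula: x_{n+1} = x_n - f(x_n)/f'(x_n)

Iteration 1:
  f(0.600000) = 0.051188
  f'(0.600000) = 1.548812
  x_1 = 0.600000 - 0.051188/1.548812 = 0.566950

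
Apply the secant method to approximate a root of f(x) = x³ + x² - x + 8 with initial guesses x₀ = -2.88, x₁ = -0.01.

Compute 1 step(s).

f(x) = x³ + x² - x + 8
x₀ = -2.88, x₁ = -0.01

Secant formula: x_{n+1} = x_n - f(x_n)(x_n - x_{n-1})/(f(x_n) - f(x_{n-1}))

Iteration 1:
  f(-2.880000) = -4.713472
  f(-0.010000) = 8.010099
  x_2 = -0.010000 - 8.010099×(-0.010000 - (-2.880000))/(8.010099 - (-4.713472))
       = -1.816803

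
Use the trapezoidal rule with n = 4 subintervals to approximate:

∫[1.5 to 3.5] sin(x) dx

f(x) = sin(x)
a = 1.5, b = 3.5, n = 4
h = (b - a)/n = 0.500000

Trapezoidal rule: (h/2)[f(x₀) + 2f(x₁) + 2f(x₂) + ... + f(xₙ)]

x_0 = 1.5000, f(x_0) = 0.997495, coefficient = 1
x_1 = 2.0000, f(x_1) = 0.909297, coefficient = 2
x_2 = 2.5000, f(x_2) = 0.598472, coefficient = 2
x_3 = 3.0000, f(x_3) = 0.141120, coefficient = 2
x_4 = 3.5000, f(x_4) = -0.350783, coefficient = 1

I ≈ (0.500000/2) × 3.944491 = 0.986123
Exact value: 1.007194
Error: 0.021071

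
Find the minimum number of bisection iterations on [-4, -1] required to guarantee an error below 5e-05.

We need (b-a)/2^n ≤ 5e-05
(-1 - (-4))/2^n ≤ 5e-05
3/2^n ≤ 5e-05
2^n ≥ 60000
n ≥ log₂(60000) = 15.87
n ≥ 16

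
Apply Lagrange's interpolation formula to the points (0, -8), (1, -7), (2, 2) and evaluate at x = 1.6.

Lagrange interpolation formula:
P(x) = Σ yᵢ × Lᵢ(x)
where Lᵢ(x) = Π_{j≠i} (x - xⱼ)/(xᵢ - xⱼ)

L_0(1.6) = (1.6 - 1)/(0 - 1) × (1.6 - 2)/(0 - 2) = -0.120000
L_1(1.6) = (1.6 - 0)/(1 - 0) × (1.6 - 2)/(1 - 2) = 0.640000
L_2(1.6) = (1.6 - 0)/(2 - 0) × (1.6 - 1)/(2 - 1) = 0.480000

P(1.6) = (-8)×L_0(1.6) + (-7)×L_1(1.6) + 2×L_2(1.6)
P(1.6) = -2.560000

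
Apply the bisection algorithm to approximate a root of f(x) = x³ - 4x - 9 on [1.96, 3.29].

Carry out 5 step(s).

f(x) = x³ - 4x - 9
Initial interval: [1.96, 3.29]

Iteration 1:
  c_1 = (1.960000 + 3.290000)/2 = 2.625000
  f(c_1) = f(2.625000) = -1.412109
  f(a) × f(c) ≥ 0, new interval: [2.625000, 3.290000]
Iteration 2:
  c_2 = (2.625000 + 3.290000)/2 = 2.957500
  f(c_2) = f(2.957500) = 5.038679
  f(a) × f(c) < 0, new interval: [2.625000, 2.957500]
Iteration 3:
  c_3 = (2.625000 + 2.957500)/2 = 2.791250
  f(c_3) = f(2.791250) = 1.581842
  f(a) × f(c) < 0, new interval: [2.625000, 2.791250]
Iteration 4:
  c_4 = (2.625000 + 2.791250)/2 = 2.708125
  f(c_4) = f(2.708125) = 0.028729
  f(a) × f(c) < 0, new interval: [2.625000, 2.708125]
Iteration 5:
  c_5 = (2.625000 + 2.708125)/2 = 2.666562
  f(c_5) = f(2.666562) = -0.705509
  f(a) × f(c) ≥ 0, new interval: [2.666562, 2.708125]

After 5 iteration(s), the approximation is c_5 = 2.666562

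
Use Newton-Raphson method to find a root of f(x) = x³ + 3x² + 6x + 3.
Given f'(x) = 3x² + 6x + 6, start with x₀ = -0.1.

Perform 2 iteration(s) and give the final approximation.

f(x) = x³ + 3x² + 6x + 3
f'(x) = 3x² + 6x + 6
x₀ = -0.1

Newton-Raphson formula: x_{n+1} = x_n - f(x_n)/f'(x_n)

Iteration 1:
  f(-0.100000) = 2.429000
  f'(-0.100000) = 5.430000
  x_1 = -0.100000 - 2.429000/5.430000 = -0.547330
Iteration 2:
  f(-0.547330) = 0.450768
  f'(-0.547330) = 3.614731
  x_2 = -0.547330 - 0.450768/3.614731 = -0.672033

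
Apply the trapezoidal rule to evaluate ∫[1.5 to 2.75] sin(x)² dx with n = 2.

f(x) = sin(x)²
a = 1.5, b = 2.75, n = 2
h = (b - a)/n = 0.625000

Trapezoidal rule: (h/2)[f(x₀) + 2f(x₁) + 2f(x₂) + ... + f(xₙ)]

x_0 = 1.5000, f(x_0) = 0.994996, coefficient = 1
x_1 = 2.1250, f(x_1) = 0.723044, coefficient = 2
x_2 = 2.7500, f(x_2) = 0.145665, coefficient = 1

I ≈ (0.625000/2) × 2.586749 = 0.808359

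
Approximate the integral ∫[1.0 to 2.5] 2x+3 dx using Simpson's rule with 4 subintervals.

f(x) = 2x+3
a = 1.0, b = 2.5, n = 4
h = (b - a)/n = 0.375000

Simpson's rule: (h/3)[f(x₀) + 4f(x₁) + 2f(x₂) + ... + f(xₙ)]

x_0 = 1.0000, f(x_0) = 5.000000, coefficient = 1
x_1 = 1.3750, f(x_1) = 5.750000, coefficient = 4
x_2 = 1.7500, f(x_2) = 6.500000, coefficient = 2
x_3 = 2.1250, f(x_3) = 7.250000, coefficient = 4
x_4 = 2.5000, f(x_4) = 8.000000, coefficient = 1

I ≈ (0.375000/3) × 78.000000 = 9.750000
Exact value: 9.750000
Error: 0.000000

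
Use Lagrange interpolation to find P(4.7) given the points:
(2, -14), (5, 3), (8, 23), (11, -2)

Lagrange interpolation formula:
P(x) = Σ yᵢ × Lᵢ(x)
where Lᵢ(x) = Π_{j≠i} (x - xⱼ)/(xᵢ - xⱼ)

L_0(4.7) = (4.7 - 5)/(2 - 5) × (4.7 - 8)/(2 - 8) × (4.7 - 11)/(2 - 11) = 0.038500
L_1(4.7) = (4.7 - 2)/(5 - 2) × (4.7 - 8)/(5 - 8) × (4.7 - 11)/(5 - 11) = 1.039500
L_2(4.7) = (4.7 - 2)/(8 - 2) × (4.7 - 5)/(8 - 5) × (4.7 - 11)/(8 - 11) = -0.094500
L_3(4.7) = (4.7 - 2)/(11 - 2) × (4.7 - 5)/(11 - 5) × (4.7 - 8)/(11 - 8) = 0.016500

P(4.7) = (-14)×L_0(4.7) + 3×L_1(4.7) + 23×L_2(4.7) + (-2)×L_3(4.7)
P(4.7) = 0.373000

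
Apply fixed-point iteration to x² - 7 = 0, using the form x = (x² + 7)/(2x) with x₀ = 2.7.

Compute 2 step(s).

Equation: x² - 7 = 0
Fixed-point form: x = (x² + 7)/(2x)
x₀ = 2.7

x_1 = g(2.700000) = 2.646296
x_2 = g(2.646296) = 2.645751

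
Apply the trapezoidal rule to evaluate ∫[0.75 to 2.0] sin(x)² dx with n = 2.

f(x) = sin(x)²
a = 0.75, b = 2.0, n = 2
h = (b - a)/n = 0.625000

Trapezoidal rule: (h/2)[f(x₀) + 2f(x₁) + 2f(x₂) + ... + f(xₙ)]

x_0 = 0.7500, f(x_0) = 0.464631, coefficient = 1
x_1 = 1.3750, f(x_1) = 0.962151, coefficient = 2
x_2 = 2.0000, f(x_2) = 0.826822, coefficient = 1

I ≈ (0.625000/2) × 3.215756 = 1.004924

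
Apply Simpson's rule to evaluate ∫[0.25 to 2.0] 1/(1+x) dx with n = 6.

f(x) = 1/(1+x)
a = 0.25, b = 2.0, n = 6
h = (b - a)/n = 0.291667

Simpson's rule: (h/3)[f(x₀) + 4f(x₁) + 2f(x₂) + ... + f(xₙ)]

x_0 = 0.2500, f(x_0) = 0.800000, coefficient = 1
x_1 = 0.5417, f(x_1) = 0.648649, coefficient = 4
x_2 = 0.8333, f(x_2) = 0.545455, coefficient = 2
x_3 = 1.1250, f(x_3) = 0.470588, coefficient = 4
x_4 = 1.4167, f(x_4) = 0.413793, coefficient = 2
x_5 = 1.7083, f(x_5) = 0.369231, coefficient = 4
x_6 = 2.0000, f(x_6) = 0.333333, coefficient = 1

I ≈ (0.291667/3) × 9.005699 = 0.875554
Exact value: 0.875469
Error: 0.000085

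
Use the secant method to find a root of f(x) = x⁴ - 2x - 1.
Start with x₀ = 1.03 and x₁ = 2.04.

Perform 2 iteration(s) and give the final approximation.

f(x) = x⁴ - 2x - 1
x₀ = 1.03, x₁ = 2.04

Secant formula: x_{n+1} = x_n - f(x_n)(x_n - x_{n-1})/(f(x_n) - f(x_{n-1}))

Iteration 1:
  f(1.030000) = -1.934491
  f(2.040000) = 12.238915
  x_2 = 2.040000 - 12.238915×(2.040000 - 1.030000)/(12.238915 - (-1.934491))
       = 1.167852
Iteration 2:
  f(2.040000) = 12.238915
  f(1.167852) = -1.475539
  x_3 = 1.167852 - (-1.475539)×(1.167852 - 2.040000)/(-1.475539 - 12.238915)
       = 1.261687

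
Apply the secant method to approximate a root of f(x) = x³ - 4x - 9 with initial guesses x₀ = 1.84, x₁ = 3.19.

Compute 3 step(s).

f(x) = x³ - 4x - 9
x₀ = 1.84, x₁ = 3.19

Secant formula: x_{n+1} = x_n - f(x_n)(x_n - x_{n-1})/(f(x_n) - f(x_{n-1}))

Iteration 1:
  f(1.840000) = -10.130496
  f(3.190000) = 10.701759
  x_2 = 3.190000 - 10.701759×(3.190000 - 1.840000)/(10.701759 - (-10.130496))
       = 2.496490
Iteration 2:
  f(3.190000) = 10.701759
  f(2.496490) = -3.426678
  x_3 = 2.496490 - (-3.426678)×(2.496490 - 3.190000)/(-3.426678 - 10.701759)
       = 2.664692
Iteration 3:
  f(2.496490) = -3.426678
  f(2.664692) = -0.737893
  x_4 = 2.664692 - (-0.737893)×(2.664692 - 2.496490)/(-0.737893 - (-3.426678))
       = 2.710853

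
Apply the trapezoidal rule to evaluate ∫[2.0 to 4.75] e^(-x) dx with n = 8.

f(x) = e^(-x)
a = 2.0, b = 4.75, n = 8
h = (b - a)/n = 0.343750

Trapezoidal rule: (h/2)[f(x₀) + 2f(x₁) + 2f(x₂) + ... + f(xₙ)]

x_0 = 2.0000, f(x_0) = 0.135335, coefficient = 1
x_1 = 2.3438, f(x_1) = 0.095967, coefficient = 2
x_2 = 2.6875, f(x_2) = 0.068051, coefficient = 2
x_3 = 3.0312, f(x_3) = 0.048255, coefficient = 2
x_4 = 3.3750, f(x_4) = 0.034218, coefficient = 2
x_5 = 3.7188, f(x_5) = 0.024264, coefficient = 2
x_6 = 4.0625, f(x_6) = 0.017206, coefficient = 2
x_7 = 4.4062, f(x_7) = 0.012201, coefficient = 2
x_8 = 4.7500, f(x_8) = 0.008652, coefficient = 1

I ≈ (0.343750/2) × 0.744312 = 0.127929
Exact value: 0.126684
Error: 0.001245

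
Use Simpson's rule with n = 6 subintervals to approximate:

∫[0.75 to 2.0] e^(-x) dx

f(x) = e^(-x)
a = 0.75, b = 2.0, n = 6
h = (b - a)/n = 0.208333

Simpson's rule: (h/3)[f(x₀) + 4f(x₁) + 2f(x₂) + ... + f(xₙ)]

x_0 = 0.7500, f(x_0) = 0.472367, coefficient = 1
x_1 = 0.9583, f(x_1) = 0.383532, coefficient = 4
x_2 = 1.1667, f(x_2) = 0.311403, coefficient = 2
x_3 = 1.3750, f(x_3) = 0.252840, coefficient = 4
x_4 = 1.5833, f(x_4) = 0.205290, coefficient = 2
x_5 = 1.7917, f(x_5) = 0.166682, coefficient = 4
x_6 = 2.0000, f(x_6) = 0.135335, coefficient = 1

I ≈ (0.208333/3) × 4.853301 = 0.337035
Exact value: 0.337031
Error: 0.000004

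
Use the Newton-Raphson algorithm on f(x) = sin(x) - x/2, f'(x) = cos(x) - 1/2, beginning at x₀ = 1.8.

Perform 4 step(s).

f(x) = sin(x) - x/2
f'(x) = cos(x) - 1/2
x₀ = 1.8

Newton-Raphson formula: x_{n+1} = x_n - f(x_n)/f'(x_n)

Iteration 1:
  f(1.800000) = 0.073848
  f'(1.800000) = -0.727202
  x_1 = 1.800000 - 0.073848/(-0.727202) = 1.901550
Iteration 2:
  f(1.901550) = -0.004977
  f'(1.901550) = -0.824756
  x_2 = 1.901550 - (-0.004977)/(-0.824756) = 1.895515
Iteration 3:
  f(1.895515) = -0.000017
  f'(1.895515) = -0.819042
  x_3 = 1.895515 - (-0.000017)/(-0.819042) = 1.895494
Iteration 4:
  f(1.895494) = 0.000000
  f'(1.895494) = -0.819023
  x_4 = 1.895494 - 0.000000/(-0.819023) = 1.895494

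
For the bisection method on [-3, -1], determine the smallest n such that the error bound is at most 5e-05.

We need (b-a)/2^n ≤ 5e-05
(-1 - (-3))/2^n ≤ 5e-05
2/2^n ≤ 5e-05
2^n ≥ 40000
n ≥ log₂(40000) = 15.29
n ≥ 16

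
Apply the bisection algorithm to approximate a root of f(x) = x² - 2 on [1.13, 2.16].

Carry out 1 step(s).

f(x) = x² - 2
Initial interval: [1.13, 2.16]

Iteration 1:
  c_1 = (1.130000 + 2.160000)/2 = 1.645000
  f(c_1) = f(1.645000) = 0.706025
  f(a) × f(c) < 0, new interval: [1.130000, 1.645000]

After 1 iteration(s), the approximation is c_1 = 1.645000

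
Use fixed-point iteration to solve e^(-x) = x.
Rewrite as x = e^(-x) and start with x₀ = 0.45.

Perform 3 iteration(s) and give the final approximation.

Equation: e^(-x) = x
Fixed-point form: x = e^(-x)
x₀ = 0.45

x_1 = g(0.450000) = 0.637628
x_2 = g(0.637628) = 0.528545
x_3 = g(0.528545) = 0.589462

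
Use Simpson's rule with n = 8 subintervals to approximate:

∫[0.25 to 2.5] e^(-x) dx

f(x) = e^(-x)
a = 0.25, b = 2.5, n = 8
h = (b - a)/n = 0.281250

Simpson's rule: (h/3)[f(x₀) + 4f(x₁) + 2f(x₂) + ... + f(xₙ)]

x_0 = 0.2500, f(x_0) = 0.778801, coefficient = 1
x_1 = 0.5312, f(x_1) = 0.587870, coefficient = 4
x_2 = 0.8125, f(x_2) = 0.443747, coefficient = 2
x_3 = 1.0938, f(x_3) = 0.334958, coefficient = 4
x_4 = 1.3750, f(x_4) = 0.252840, coefficient = 2
x_5 = 1.6562, f(x_5) = 0.190853, coefficient = 4
x_6 = 1.9375, f(x_6) = 0.144064, coefficient = 2
x_7 = 2.2188, f(x_7) = 0.108745, coefficient = 4
x_8 = 2.5000, f(x_8) = 0.082085, coefficient = 1

I ≈ (0.281250/3) × 7.431891 = 0.696740
Exact value: 0.696716
Error: 0.000024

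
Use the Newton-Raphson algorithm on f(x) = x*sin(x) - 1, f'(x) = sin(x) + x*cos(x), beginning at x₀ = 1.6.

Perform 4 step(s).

f(x) = x*sin(x) - 1
f'(x) = sin(x) + x*cos(x)
x₀ = 1.6

Newton-Raphson formula: x_{n+1} = x_n - f(x_n)/f'(x_n)

Iteration 1:
  f(1.600000) = 0.599318
  f'(1.600000) = 0.952854
  x_1 = 1.600000 - 0.599318/0.952854 = 0.971029
Iteration 2:
  f(0.971029) = -0.198448
  f'(0.971029) = 1.373565
  x_2 = 0.971029 - (-0.198448)/1.373565 = 1.115505
Iteration 3:
  f(1.115505) = 0.001872
  f'(1.115505) = 1.388647
  x_3 = 1.115505 - 0.001872/1.388647 = 1.114157
Iteration 4:
  f(1.114157) = 0.000000
  f'(1.114157) = 1.388809
  x_4 = 1.114157 - 0.000000/1.388809 = 1.114157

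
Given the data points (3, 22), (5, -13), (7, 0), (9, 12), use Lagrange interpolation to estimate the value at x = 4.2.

Lagrange interpolation formula:
P(x) = Σ yᵢ × Lᵢ(x)
where Lᵢ(x) = Π_{j≠i} (x - xⱼ)/(xᵢ - xⱼ)

L_0(4.2) = (4.2 - 5)/(3 - 5) × (4.2 - 7)/(3 - 7) × (4.2 - 9)/(3 - 9) = 0.224000
L_1(4.2) = (4.2 - 3)/(5 - 3) × (4.2 - 7)/(5 - 7) × (4.2 - 9)/(5 - 9) = 1.008000
L_2(4.2) = (4.2 - 3)/(7 - 3) × (4.2 - 5)/(7 - 5) × (4.2 - 9)/(7 - 9) = -0.288000
L_3(4.2) = (4.2 - 3)/(9 - 3) × (4.2 - 5)/(9 - 5) × (4.2 - 7)/(9 - 7) = 0.056000

P(4.2) = 22×L_0(4.2) + (-13)×L_1(4.2) + 0×L_2(4.2) + 12×L_3(4.2)
P(4.2) = -7.504000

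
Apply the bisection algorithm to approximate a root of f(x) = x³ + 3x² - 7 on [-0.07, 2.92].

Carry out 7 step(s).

f(x) = x³ + 3x² - 7
Initial interval: [-0.07, 2.92]

Iteration 1:
  c_1 = (-0.070000 + 2.920000)/2 = 1.425000
  f(c_1) = f(1.425000) = 1.985516
  f(a) × f(c) < 0, new interval: [-0.070000, 1.425000]
Iteration 2:
  c_2 = (-0.070000 + 1.425000)/2 = 0.677500
  f(c_2) = f(0.677500) = -5.312005
  f(a) × f(c) ≥ 0, new interval: [0.677500, 1.425000]
Iteration 3:
  c_3 = (0.677500 + 1.425000)/2 = 1.051250
  f(c_3) = f(1.051250) = -2.522856
  f(a) × f(c) ≥ 0, new interval: [1.051250, 1.425000]
Iteration 4:
  c_4 = (1.051250 + 1.425000)/2 = 1.238125
  f(c_4) = f(1.238125) = -0.503151
  f(a) × f(c) ≥ 0, new interval: [1.238125, 1.425000]
Iteration 5:
  c_5 = (1.238125 + 1.425000)/2 = 1.331562
  f(c_5) = f(1.331562) = 0.680115
  f(a) × f(c) < 0, new interval: [1.238125, 1.331562]
Iteration 6:
  c_6 = (1.238125 + 1.331562)/2 = 1.284844
  f(c_6) = f(1.284844) = 0.073521
  f(a) × f(c) < 0, new interval: [1.238125, 1.284844]
Iteration 7:
  c_7 = (1.238125 + 1.284844)/2 = 1.261484
  f(c_7) = f(1.261484) = -0.218517
  f(a) × f(c) ≥ 0, new interval: [1.261484, 1.284844]

After 7 iteration(s), the approximation is c_7 = 1.261484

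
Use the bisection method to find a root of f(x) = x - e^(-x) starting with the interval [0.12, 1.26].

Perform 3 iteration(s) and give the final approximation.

f(x) = x - e^(-x)
Initial interval: [0.12, 1.26]

Iteration 1:
  c_1 = (0.120000 + 1.260000)/2 = 0.690000
  f(c_1) = f(0.690000) = 0.188424
  f(a) × f(c) < 0, new interval: [0.120000, 0.690000]
Iteration 2:
  c_2 = (0.120000 + 0.690000)/2 = 0.405000
  f(c_2) = f(0.405000) = -0.261977
  f(a) × f(c) ≥ 0, new interval: [0.405000, 0.690000]
Iteration 3:
  c_3 = (0.405000 + 0.690000)/2 = 0.547500
  f(c_3) = f(0.547500) = -0.030894
  f(a) × f(c) ≥ 0, new interval: [0.547500, 0.690000]

After 3 iteration(s), the approximation is c_3 = 0.547500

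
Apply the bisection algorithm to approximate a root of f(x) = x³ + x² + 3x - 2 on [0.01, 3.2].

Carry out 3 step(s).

f(x) = x³ + x² + 3x - 2
Initial interval: [0.01, 3.2]

Iteration 1:
  c_1 = (0.010000 + 3.200000)/2 = 1.605000
  f(c_1) = f(1.605000) = 9.525545
  f(a) × f(c) < 0, new interval: [0.010000, 1.605000]
Iteration 2:
  c_2 = (0.010000 + 1.605000)/2 = 0.807500
  f(c_2) = f(0.807500) = 1.601092
  f(a) × f(c) < 0, new interval: [0.010000, 0.807500]
Iteration 3:
  c_3 = (0.010000 + 0.807500)/2 = 0.408750
  f(c_3) = f(0.408750) = -0.538381
  f(a) × f(c) ≥ 0, new interval: [0.408750, 0.807500]

After 3 iteration(s), the approximation is c_3 = 0.408750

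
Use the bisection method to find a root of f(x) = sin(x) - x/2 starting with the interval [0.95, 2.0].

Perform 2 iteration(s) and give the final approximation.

f(x) = sin(x) - x/2
Initial interval: [0.95, 2.0]

Iteration 1:
  c_1 = (0.950000 + 2.000000)/2 = 1.475000
  f(c_1) = f(1.475000) = 0.257915
  f(a) × f(c) ≥ 0, new interval: [1.475000, 2.000000]
Iteration 2:
  c_2 = (1.475000 + 2.000000)/2 = 1.737500
  f(c_2) = f(1.737500) = 0.117387
  f(a) × f(c) ≥ 0, new interval: [1.737500, 2.000000]

After 2 iteration(s), the approximation is c_2 = 1.737500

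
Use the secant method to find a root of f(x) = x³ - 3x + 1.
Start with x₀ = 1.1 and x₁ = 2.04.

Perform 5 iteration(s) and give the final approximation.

f(x) = x³ - 3x + 1
x₀ = 1.1, x₁ = 2.04

Secant formula: x_{n+1} = x_n - f(x_n)(x_n - x_{n-1})/(f(x_n) - f(x_{n-1}))

Iteration 1:
  f(1.100000) = -0.969000
  f(2.040000) = 3.369664
  x_2 = 2.040000 - 3.369664×(2.040000 - 1.100000)/(3.369664 - (-0.969000))
       = 1.309940
Iteration 2:
  f(2.040000) = 3.369664
  f(1.309940) = -0.682037
  x_3 = 1.309940 - (-0.682037)×(1.309940 - 2.040000)/(-0.682037 - 3.369664)
       = 1.432834
Iteration 3:
  f(1.309940) = -0.682037
  f(1.432834) = -0.356875
  x_4 = 1.432834 - (-0.356875)×(1.432834 - 1.309940)/(-0.356875 - (-0.682037))
       = 1.567713
Iteration 4:
  f(1.432834) = -0.356875
  f(1.567713) = 0.149868
  x_5 = 1.567713 - 0.149868×(1.567713 - 1.432834)/(0.149868 - (-0.356875))
       = 1.527823
Iteration 5:
  f(1.567713) = 0.149868
  f(1.527823) = -0.017159
  x_6 = 1.527823 - (-0.017159)×(1.527823 - 1.567713)/(-0.017159 - 0.149868)
       = 1.531921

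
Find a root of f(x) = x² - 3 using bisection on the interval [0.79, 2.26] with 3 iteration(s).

f(x) = x² - 3
Initial interval: [0.79, 2.26]

Iteration 1:
  c_1 = (0.790000 + 2.260000)/2 = 1.525000
  f(c_1) = f(1.525000) = -0.674375
  f(a) × f(c) ≥ 0, new interval: [1.525000, 2.260000]
Iteration 2:
  c_2 = (1.525000 + 2.260000)/2 = 1.892500
  f(c_2) = f(1.892500) = 0.581556
  f(a) × f(c) < 0, new interval: [1.525000, 1.892500]
Iteration 3:
  c_3 = (1.525000 + 1.892500)/2 = 1.708750
  f(c_3) = f(1.708750) = -0.080173
  f(a) × f(c) ≥ 0, new interval: [1.708750, 1.892500]

After 3 iteration(s), the approximation is c_3 = 1.708750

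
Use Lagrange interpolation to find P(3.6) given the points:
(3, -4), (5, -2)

Lagrange interpolation formula:
P(x) = Σ yᵢ × Lᵢ(x)
where Lᵢ(x) = Π_{j≠i} (x - xⱼ)/(xᵢ - xⱼ)

L_0(3.6) = (3.6 - 5)/(3 - 5) = 0.700000
L_1(3.6) = (3.6 - 3)/(5 - 3) = 0.300000

P(3.6) = (-4)×L_0(3.6) + (-2)×L_1(3.6)
P(3.6) = -3.400000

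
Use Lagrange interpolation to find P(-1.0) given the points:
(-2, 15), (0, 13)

Lagrange interpolation formula:
P(x) = Σ yᵢ × Lᵢ(x)
where Lᵢ(x) = Π_{j≠i} (x - xⱼ)/(xᵢ - xⱼ)

L_0(-1.0) = (-1.0 - 0)/(-2 - 0) = 0.500000
L_1(-1.0) = (-1.0 - (-2))/(0 - (-2)) = 0.500000

P(-1.0) = 15×L_0(-1.0) + 13×L_1(-1.0)
P(-1.0) = 14.000000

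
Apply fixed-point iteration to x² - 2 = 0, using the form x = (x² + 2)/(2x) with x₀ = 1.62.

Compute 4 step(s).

Equation: x² - 2 = 0
Fixed-point form: x = (x² + 2)/(2x)
x₀ = 1.62

x_1 = g(1.620000) = 1.427284
x_2 = g(1.427284) = 1.414273
x_3 = g(1.414273) = 1.414214
x_4 = g(1.414214) = 1.414214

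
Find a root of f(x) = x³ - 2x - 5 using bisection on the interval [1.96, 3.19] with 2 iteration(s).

f(x) = x³ - 2x - 5
Initial interval: [1.96, 3.19]

Iteration 1:
  c_1 = (1.960000 + 3.190000)/2 = 2.575000
  f(c_1) = f(2.575000) = 6.923859
  f(a) × f(c) < 0, new interval: [1.960000, 2.575000]
Iteration 2:
  c_2 = (1.960000 + 2.575000)/2 = 2.267500
  f(c_2) = f(2.267500) = 2.123479
  f(a) × f(c) < 0, new interval: [1.960000, 2.267500]

After 2 iteration(s), the approximation is c_2 = 2.267500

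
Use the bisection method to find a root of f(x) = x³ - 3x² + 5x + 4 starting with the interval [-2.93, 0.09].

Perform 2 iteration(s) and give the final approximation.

f(x) = x³ - 3x² + 5x + 4
Initial interval: [-2.93, 0.09]

Iteration 1:
  c_1 = (-2.930000 + 0.090000)/2 = -1.420000
  f(c_1) = f(-1.420000) = -12.012488
  f(a) × f(c) ≥ 0, new interval: [-1.420000, 0.090000]
Iteration 2:
  c_2 = (-1.420000 + 0.090000)/2 = -0.665000
  f(c_2) = f(-0.665000) = -0.945755
  f(a) × f(c) ≥ 0, new interval: [-0.665000, 0.090000]

After 2 iteration(s), the approximation is c_2 = -0.665000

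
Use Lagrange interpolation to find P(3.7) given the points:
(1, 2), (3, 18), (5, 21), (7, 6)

Lagrange interpolation formula:
P(x) = Σ yᵢ × Lᵢ(x)
where Lᵢ(x) = Π_{j≠i} (x - xⱼ)/(xᵢ - xⱼ)

L_0(3.7) = (3.7 - 3)/(1 - 3) × (3.7 - 5)/(1 - 5) × (3.7 - 7)/(1 - 7) = -0.062563
L_1(3.7) = (3.7 - 1)/(3 - 1) × (3.7 - 5)/(3 - 5) × (3.7 - 7)/(3 - 7) = 0.723937
L_2(3.7) = (3.7 - 1)/(5 - 1) × (3.7 - 3)/(5 - 3) × (3.7 - 7)/(5 - 7) = 0.389813
L_3(3.7) = (3.7 - 1)/(7 - 1) × (3.7 - 3)/(7 - 3) × (3.7 - 5)/(7 - 5) = -0.051188

P(3.7) = 2×L_0(3.7) + 18×L_1(3.7) + 21×L_2(3.7) + 6×L_3(3.7)
P(3.7) = 20.784688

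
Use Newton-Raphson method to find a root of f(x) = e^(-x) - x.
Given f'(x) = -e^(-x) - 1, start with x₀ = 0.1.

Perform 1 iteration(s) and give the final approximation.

f(x) = e^(-x) - x
f'(x) = -e^(-x) - 1
x₀ = 0.1

Newton-Raphson formula: x_{n+1} = x_n - f(x_n)/f'(x_n)

Iteration 1:
  f(0.100000) = 0.804837
  f'(0.100000) = -1.904837
  x_1 = 0.100000 - 0.804837/(-1.904837) = 0.522523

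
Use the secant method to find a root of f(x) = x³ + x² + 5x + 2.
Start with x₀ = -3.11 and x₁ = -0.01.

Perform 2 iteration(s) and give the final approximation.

f(x) = x³ + x² + 5x + 2
x₀ = -3.11, x₁ = -0.01

Secant formula: x_{n+1} = x_n - f(x_n)(x_n - x_{n-1})/(f(x_n) - f(x_{n-1}))

Iteration 1:
  f(-3.110000) = -33.958131
  f(-0.010000) = 1.950099
  x_2 = -0.010000 - 1.950099×(-0.010000 - (-3.110000))/(1.950099 - (-33.958131))
       = -0.178354
Iteration 2:
  f(-0.010000) = 1.950099
  f(-0.178354) = 1.134365
  x_3 = -0.178354 - 1.134365×(-0.178354 - (-0.010000))/(1.134365 - 1.950099)
       = -0.412469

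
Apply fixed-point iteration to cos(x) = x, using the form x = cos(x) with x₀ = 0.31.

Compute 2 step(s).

Equation: cos(x) = x
Fixed-point form: x = cos(x)
x₀ = 0.31

x_1 = g(0.310000) = 0.952334
x_2 = g(0.952334) = 0.579783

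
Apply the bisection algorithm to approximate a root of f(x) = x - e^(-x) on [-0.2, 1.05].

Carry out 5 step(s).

f(x) = x - e^(-x)
Initial interval: [-0.2, 1.05]

Iteration 1:
  c_1 = (-0.200000 + 1.050000)/2 = 0.425000
  f(c_1) = f(0.425000) = -0.228770
  f(a) × f(c) ≥ 0, new interval: [0.425000, 1.050000]
Iteration 2:
  c_2 = (0.425000 + 1.050000)/2 = 0.737500
  f(c_2) = f(0.737500) = 0.259192
  f(a) × f(c) < 0, new interval: [0.425000, 0.737500]
Iteration 3:
  c_3 = (0.425000 + 0.737500)/2 = 0.581250
  f(c_3) = f(0.581250) = 0.022051
  f(a) × f(c) < 0, new interval: [0.425000, 0.581250]
Iteration 4:
  c_4 = (0.425000 + 0.581250)/2 = 0.503125
  f(c_4) = f(0.503125) = -0.101513
  f(a) × f(c) ≥ 0, new interval: [0.503125, 0.581250]
Iteration 5:
  c_5 = (0.503125 + 0.581250)/2 = 0.542188
  f(c_5) = f(0.542188) = -0.039287
  f(a) × f(c) ≥ 0, new interval: [0.542188, 0.581250]

After 5 iteration(s), the approximation is c_5 = 0.542188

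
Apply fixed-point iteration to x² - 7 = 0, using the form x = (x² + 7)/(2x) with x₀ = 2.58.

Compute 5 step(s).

Equation: x² - 7 = 0
Fixed-point form: x = (x² + 7)/(2x)
x₀ = 2.58

x_1 = g(2.580000) = 2.646589
x_2 = g(2.646589) = 2.645751
x_3 = g(2.645751) = 2.645751
x_4 = g(2.645751) = 2.645751
x_5 = g(2.645751) = 2.645751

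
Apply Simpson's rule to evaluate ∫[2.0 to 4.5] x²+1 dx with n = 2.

f(x) = x²+1
a = 2.0, b = 4.5, n = 2
h = (b - a)/n = 1.250000

Simpson's rule: (h/3)[f(x₀) + 4f(x₁) + 2f(x₂) + ... + f(xₙ)]

x_0 = 2.0000, f(x_0) = 5.000000, coefficient = 1
x_1 = 3.2500, f(x_1) = 11.562500, coefficient = 4
x_2 = 4.5000, f(x_2) = 21.250000, coefficient = 1

I ≈ (1.250000/3) × 72.500000 = 30.208333
Exact value: 30.208333
Error: 0.000000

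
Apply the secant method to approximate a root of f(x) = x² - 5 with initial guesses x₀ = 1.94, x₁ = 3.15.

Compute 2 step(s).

f(x) = x² - 5
x₀ = 1.94, x₁ = 3.15

Secant formula: x_{n+1} = x_n - f(x_n)(x_n - x_{n-1})/(f(x_n) - f(x_{n-1}))

Iteration 1:
  f(1.940000) = -1.236400
  f(3.150000) = 4.922500
  x_2 = 3.150000 - 4.922500×(3.150000 - 1.940000)/(4.922500 - (-1.236400))
       = 2.182908
Iteration 2:
  f(3.150000) = 4.922500
  f(2.182908) = -0.234914
  x_3 = 2.182908 - (-0.234914)×(2.182908 - 3.150000)/(-0.234914 - 4.922500)
       = 2.226958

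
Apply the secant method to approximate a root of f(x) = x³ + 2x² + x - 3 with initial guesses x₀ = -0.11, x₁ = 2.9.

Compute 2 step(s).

f(x) = x³ + 2x² + x - 3
x₀ = -0.11, x₁ = 2.9

Secant formula: x_{n+1} = x_n - f(x_n)(x_n - x_{n-1})/(f(x_n) - f(x_{n-1}))

Iteration 1:
  f(-0.110000) = -3.087131
  f(2.900000) = 41.109000
  x_2 = 2.900000 - 41.109000×(2.900000 - (-0.110000))/(41.109000 - (-3.087131))
       = 0.100251
Iteration 2:
  f(2.900000) = 41.109000
  f(0.100251) = -2.878641
  x_3 = 0.100251 - (-2.878641)×(0.100251 - 2.900000)/(-2.878641 - 41.109000)
       = 0.283472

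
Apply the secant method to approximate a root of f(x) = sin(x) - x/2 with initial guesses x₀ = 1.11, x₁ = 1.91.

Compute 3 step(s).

f(x) = sin(x) - x/2
x₀ = 1.11, x₁ = 1.91

Secant formula: x_{n+1} = x_n - f(x_n)(x_n - x_{n-1})/(f(x_n) - f(x_{n-1}))

Iteration 1:
  f(1.110000) = 0.340699
  f(1.910000) = -0.011980
  x_2 = 1.910000 - (-0.011980)×(1.910000 - 1.110000)/(-0.011980 - 0.340699)
       = 1.882825
Iteration 2:
  f(1.910000) = -0.011980
  f(1.882825) = 0.010300
  x_3 = 1.882825 - 0.010300×(1.882825 - 1.910000)/(0.010300 - (-0.011980))
       = 1.895388
Iteration 3:
  f(1.882825) = 0.010300
  f(1.895388) = 0.000087
  x_4 = 1.895388 - 0.000087×(1.895388 - 1.882825)/(0.000087 - 0.010300)
       = 1.895495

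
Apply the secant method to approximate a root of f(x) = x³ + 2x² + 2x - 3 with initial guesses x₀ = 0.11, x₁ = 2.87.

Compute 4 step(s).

f(x) = x³ + 2x² + 2x - 3
x₀ = 0.11, x₁ = 2.87

Secant formula: x_{n+1} = x_n - f(x_n)(x_n - x_{n-1})/(f(x_n) - f(x_{n-1}))

Iteration 1:
  f(0.110000) = -2.754469
  f(2.870000) = 42.853703
  x_2 = 2.870000 - 42.853703×(2.870000 - 0.110000)/(42.853703 - (-2.754469))
       = 0.276688
Iteration 2:
  f(2.870000) = 42.853703
  f(0.276688) = -2.272329
  x_3 = 0.276688 - (-2.272329)×(0.276688 - 2.870000)/(-2.272329 - 42.853703)
       = 0.407275
Iteration 3:
  f(0.276688) = -2.272329
  f(0.407275) = -1.786150
  x_4 = 0.407275 - (-1.786150)×(0.407275 - 0.276688)/(-1.786150 - (-2.272329))
       = 0.887030
Iteration 4:
  f(0.407275) = -1.786150
  f(0.887030) = 1.045640
  x_5 = 0.887030 - 1.045640×(0.887030 - 0.407275)/(1.045640 - (-1.786150))
       = 0.709880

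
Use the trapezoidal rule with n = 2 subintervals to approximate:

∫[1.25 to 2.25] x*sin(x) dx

f(x) = x*sin(x)
a = 1.25, b = 2.25, n = 2
h = (b - a)/n = 0.500000

Trapezoidal rule: (h/2)[f(x₀) + 2f(x₁) + 2f(x₂) + ... + f(xₙ)]

x_0 = 1.2500, f(x_0) = 1.186231, coefficient = 1
x_1 = 1.7500, f(x_1) = 1.721975, coefficient = 2
x_2 = 2.2500, f(x_2) = 1.750665, coefficient = 1

I ≈ (0.500000/2) × 6.380846 = 1.595212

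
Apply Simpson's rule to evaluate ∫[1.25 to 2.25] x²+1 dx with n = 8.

f(x) = x²+1
a = 1.25, b = 2.25, n = 8
h = (b - a)/n = 0.125000

Simpson's rule: (h/3)[f(x₀) + 4f(x₁) + 2f(x₂) + ... + f(xₙ)]

x_0 = 1.2500, f(x_0) = 2.562500, coefficient = 1
x_1 = 1.3750, f(x_1) = 2.890625, coefficient = 4
x_2 = 1.5000, f(x_2) = 3.250000, coefficient = 2
x_3 = 1.6250, f(x_3) = 3.640625, coefficient = 4
x_4 = 1.7500, f(x_4) = 4.062500, coefficient = 2
x_5 = 1.8750, f(x_5) = 4.515625, coefficient = 4
x_6 = 2.0000, f(x_6) = 5.000000, coefficient = 2
x_7 = 2.1250, f(x_7) = 5.515625, coefficient = 4
x_8 = 2.2500, f(x_8) = 6.062500, coefficient = 1

I ≈ (0.125000/3) × 99.500000 = 4.145833
Exact value: 4.145833
Error: 0.000000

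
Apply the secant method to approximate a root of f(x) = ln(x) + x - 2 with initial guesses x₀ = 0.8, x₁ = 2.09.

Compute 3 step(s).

f(x) = ln(x) + x - 2
x₀ = 0.8, x₁ = 2.09

Secant formula: x_{n+1} = x_n - f(x_n)(x_n - x_{n-1})/(f(x_n) - f(x_{n-1}))

Iteration 1:
  f(0.800000) = -1.423144
  f(2.090000) = 0.827164
  x_2 = 2.090000 - 0.827164×(2.090000 - 0.800000)/(0.827164 - (-1.423144))
       = 1.615824
Iteration 2:
  f(2.090000) = 0.827164
  f(1.615824) = 0.095669
  x_3 = 1.615824 - 0.095669×(1.615824 - 2.090000)/(0.095669 - 0.827164)
       = 1.553809
Iteration 3:
  f(1.615824) = 0.095669
  f(1.553809) = -0.005482
  x_4 = 1.553809 - (-0.005482)×(1.553809 - 1.615824)/(-0.005482 - 0.095669)
       = 1.557170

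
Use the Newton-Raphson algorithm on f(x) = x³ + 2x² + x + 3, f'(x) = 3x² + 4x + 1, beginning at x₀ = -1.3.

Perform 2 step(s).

f(x) = x³ + 2x² + x + 3
f'(x) = 3x² + 4x + 1
x₀ = -1.3

Newton-Raphson formula: x_{n+1} = x_n - f(x_n)/f'(x_n)

Iteration 1:
  f(-1.300000) = 2.883000
  f'(-1.300000) = 0.870000
  x_1 = -1.300000 - 2.883000/0.870000 = -4.613793
Iteration 2:
  f(-4.613793) = -57.253834
  f'(-4.613793) = 46.406088
  x_2 = -4.613793 - (-57.253834)/46.406088 = -3.380036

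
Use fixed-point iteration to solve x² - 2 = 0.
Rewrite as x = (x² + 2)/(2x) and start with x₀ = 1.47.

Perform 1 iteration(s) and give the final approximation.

Equation: x² - 2 = 0
Fixed-point form: x = (x² + 2)/(2x)
x₀ = 1.47

x_1 = g(1.470000) = 1.415272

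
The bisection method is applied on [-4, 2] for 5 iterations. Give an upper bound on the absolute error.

Bisection error bound: |error| ≤ (b-a)/2^n
|error| ≤ (2 - (-4))/2^5 = 6/2^5
|error| ≤ 0.1875000000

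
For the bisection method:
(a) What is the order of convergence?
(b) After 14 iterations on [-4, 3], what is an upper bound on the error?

(a) Bisection has linear (order 1) convergence; the error is halved each step.

(b) Error bound = (b-a)/2^n = (3 - (-4))/2^{14}
    = 7/2^{14}

(a) 1 (linear); (b) error ≤ 4.27e-04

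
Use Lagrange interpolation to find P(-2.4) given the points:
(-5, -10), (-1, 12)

Lagrange interpolation formula:
P(x) = Σ yᵢ × Lᵢ(x)
where Lᵢ(x) = Π_{j≠i} (x - xⱼ)/(xᵢ - xⱼ)

L_0(-2.4) = (-2.4 - (-1))/(-5 - (-1)) = 0.350000
L_1(-2.4) = (-2.4 - (-5))/(-1 - (-5)) = 0.650000

P(-2.4) = (-10)×L_0(-2.4) + 12×L_1(-2.4)
P(-2.4) = 4.300000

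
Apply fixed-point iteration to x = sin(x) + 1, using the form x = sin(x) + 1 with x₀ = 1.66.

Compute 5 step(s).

Equation: x = sin(x) + 1
Fixed-point form: x = sin(x) + 1
x₀ = 1.66

x_1 = g(1.660000) = 1.996024
x_2 = g(1.996024) = 1.910945
x_3 = g(1.910945) = 1.942705
x_4 = g(1.942705) = 1.931635
x_5 = g(1.931635) = 1.935601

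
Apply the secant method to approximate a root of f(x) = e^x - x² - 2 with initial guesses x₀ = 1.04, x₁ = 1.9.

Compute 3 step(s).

f(x) = e^x - x² - 2
x₀ = 1.04, x₁ = 1.9

Secant formula: x_{n+1} = x_n - f(x_n)(x_n - x_{n-1})/(f(x_n) - f(x_{n-1}))

Iteration 1:
  f(1.040000) = -0.252383
  f(1.900000) = 1.075894
  x_2 = 1.900000 - 1.075894×(1.900000 - 1.040000)/(1.075894 - (-0.252383))
       = 1.203407
Iteration 2:
  f(1.900000) = 1.075894
  f(1.203407) = -0.116741
  x_3 = 1.203407 - (-0.116741)×(1.203407 - 1.900000)/(-0.116741 - 1.075894)
       = 1.271593
Iteration 3:
  f(1.203407) = -0.116741
  f(1.271593) = -0.050420
  x_4 = 1.271593 - (-0.050420)×(1.271593 - 1.203407)/(-0.050420 - (-0.116741))
       = 1.323430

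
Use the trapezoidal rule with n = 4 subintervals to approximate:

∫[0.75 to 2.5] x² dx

f(x) = x²
a = 0.75, b = 2.5, n = 4
h = (b - a)/n = 0.437500

Trapezoidal rule: (h/2)[f(x₀) + 2f(x₁) + 2f(x₂) + ... + f(xₙ)]

x_0 = 0.7500, f(x_0) = 0.562500, coefficient = 1
x_1 = 1.1875, f(x_1) = 1.410156, coefficient = 2
x_2 = 1.6250, f(x_2) = 2.640625, coefficient = 2
x_3 = 2.0625, f(x_3) = 4.253906, coefficient = 2
x_4 = 2.5000, f(x_4) = 6.250000, coefficient = 1

I ≈ (0.437500/2) × 23.421875 = 5.123535
Exact value: 5.067708
Error: 0.055827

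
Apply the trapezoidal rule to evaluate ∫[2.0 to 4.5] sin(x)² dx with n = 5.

f(x) = sin(x)²
a = 2.0, b = 4.5, n = 5
h = (b - a)/n = 0.500000

Trapezoidal rule: (h/2)[f(x₀) + 2f(x₁) + 2f(x₂) + ... + f(xₙ)]

x_0 = 2.0000, f(x_0) = 0.826822, coefficient = 1
x_1 = 2.5000, f(x_1) = 0.358169, coefficient = 2
x_2 = 3.0000, f(x_2) = 0.019915, coefficient = 2
x_3 = 3.5000, f(x_3) = 0.123049, coefficient = 2
x_4 = 4.0000, f(x_4) = 0.572750, coefficient = 2
x_5 = 4.5000, f(x_5) = 0.955565, coefficient = 1

I ≈ (0.500000/2) × 3.930152 = 0.982538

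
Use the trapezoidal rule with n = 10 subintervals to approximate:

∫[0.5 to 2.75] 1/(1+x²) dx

f(x) = 1/(1+x²)
a = 0.5, b = 2.75, n = 10
h = (b - a)/n = 0.225000

Trapezoidal rule: (h/2)[f(x₀) + 2f(x₁) + 2f(x₂) + ... + f(xₙ)]

x_0 = 0.5000, f(x_0) = 0.800000, coefficient = 1
x_1 = 0.7250, f(x_1) = 0.655469, coefficient = 2
x_2 = 0.9500, f(x_2) = 0.525624, coefficient = 2
x_3 = 1.1750, f(x_3) = 0.420058, coefficient = 2
x_4 = 1.4000, f(x_4) = 0.337838, coefficient = 2
x_5 = 1.6250, f(x_5) = 0.274678, coefficient = 2
x_6 = 1.8500, f(x_6) = 0.226116, coefficient = 2
x_7 = 2.0750, f(x_7) = 0.188479, coefficient = 2
x_8 = 2.3000, f(x_8) = 0.158983, coefficient = 2
x_9 = 2.5250, f(x_9) = 0.135582, coefficient = 2
x_10 = 2.7500, f(x_10) = 0.116788, coefficient = 1

I ≈ (0.225000/2) × 6.762442 = 0.760775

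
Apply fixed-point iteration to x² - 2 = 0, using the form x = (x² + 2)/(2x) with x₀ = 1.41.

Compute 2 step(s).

Equation: x² - 2 = 0
Fixed-point form: x = (x² + 2)/(2x)
x₀ = 1.41

x_1 = g(1.410000) = 1.414220
x_2 = g(1.414220) = 1.414214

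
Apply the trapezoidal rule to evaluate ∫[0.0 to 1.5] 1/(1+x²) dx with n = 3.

f(x) = 1/(1+x²)
a = 0.0, b = 1.5, n = 3
h = (b - a)/n = 0.500000

Trapezoidal rule: (h/2)[f(x₀) + 2f(x₁) + 2f(x₂) + ... + f(xₙ)]

x_0 = 0.0000, f(x_0) = 1.000000, coefficient = 1
x_1 = 0.5000, f(x_1) = 0.800000, coefficient = 2
x_2 = 1.0000, f(x_2) = 0.500000, coefficient = 2
x_3 = 1.5000, f(x_3) = 0.307692, coefficient = 1

I ≈ (0.500000/2) × 3.907692 = 0.976923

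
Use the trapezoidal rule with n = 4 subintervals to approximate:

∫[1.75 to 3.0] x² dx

f(x) = x²
a = 1.75, b = 3.0, n = 4
h = (b - a)/n = 0.312500

Trapezoidal rule: (h/2)[f(x₀) + 2f(x₁) + 2f(x₂) + ... + f(xₙ)]

x_0 = 1.7500, f(x_0) = 3.062500, coefficient = 1
x_1 = 2.0625, f(x_1) = 4.253906, coefficient = 2
x_2 = 2.3750, f(x_2) = 5.640625, coefficient = 2
x_3 = 2.6875, f(x_3) = 7.222656, coefficient = 2
x_4 = 3.0000, f(x_4) = 9.000000, coefficient = 1

I ≈ (0.312500/2) × 46.296875 = 7.233887
Exact value: 7.213542
Error: 0.020345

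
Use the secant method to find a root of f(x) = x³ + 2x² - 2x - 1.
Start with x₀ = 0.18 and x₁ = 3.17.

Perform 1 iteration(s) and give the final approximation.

f(x) = x³ + 2x² - 2x - 1
x₀ = 0.18, x₁ = 3.17

Secant formula: x_{n+1} = x_n - f(x_n)(x_n - x_{n-1})/(f(x_n) - f(x_{n-1}))

Iteration 1:
  f(0.180000) = -1.289368
  f(3.170000) = 44.612813
  x_2 = 3.170000 - 44.612813×(3.170000 - 0.180000)/(44.612813 - (-1.289368))
       = 0.263988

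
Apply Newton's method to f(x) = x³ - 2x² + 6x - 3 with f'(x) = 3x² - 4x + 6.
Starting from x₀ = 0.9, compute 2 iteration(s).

f(x) = x³ - 2x² + 6x - 3
f'(x) = 3x² - 4x + 6
x₀ = 0.9

Newton-Raphson formula: x_{n+1} = x_n - f(x_n)/f'(x_n)

Iteration 1:
  f(0.900000) = 1.509000
  f'(0.900000) = 4.830000
  x_1 = 0.900000 - 1.509000/4.830000 = 0.587578
Iteration 2:
  f(0.587578) = 0.037831
  f'(0.587578) = 4.685432
  x_2 = 0.587578 - 0.037831/4.685432 = 0.579504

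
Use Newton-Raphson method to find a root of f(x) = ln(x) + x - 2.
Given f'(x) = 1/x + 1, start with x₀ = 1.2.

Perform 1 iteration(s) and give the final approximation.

f(x) = ln(x) + x - 2
f'(x) = 1/x + 1
x₀ = 1.2

Newton-Raphson formula: x_{n+1} = x_n - f(x_n)/f'(x_n)

Iteration 1:
  f(1.200000) = -0.617678
  f'(1.200000) = 1.833333
  x_1 = 1.200000 - (-0.617678)/1.833333 = 1.536916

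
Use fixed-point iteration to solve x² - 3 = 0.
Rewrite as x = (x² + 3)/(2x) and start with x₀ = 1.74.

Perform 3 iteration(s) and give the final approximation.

Equation: x² - 3 = 0
Fixed-point form: x = (x² + 3)/(2x)
x₀ = 1.74

x_1 = g(1.740000) = 1.732069
x_2 = g(1.732069) = 1.732051
x_3 = g(1.732051) = 1.732051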